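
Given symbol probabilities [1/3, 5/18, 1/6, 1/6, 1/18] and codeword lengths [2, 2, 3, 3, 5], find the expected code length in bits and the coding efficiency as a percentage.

Average length L = Σ p_i × l_i = 2.5000 bits
Entropy H = 2.1350 bits
Efficiency η = H/L × 100% = 85.40%


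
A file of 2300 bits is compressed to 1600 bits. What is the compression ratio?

Compression ratio = Original / Compressed
= 2300 / 1600 = 1.44:1


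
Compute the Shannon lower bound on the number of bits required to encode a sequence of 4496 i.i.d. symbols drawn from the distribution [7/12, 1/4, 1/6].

Entropy H = 1.3844 bits/symbol
Minimum bits = H × n = 1.3844 × 4496
= 6224.40 bits


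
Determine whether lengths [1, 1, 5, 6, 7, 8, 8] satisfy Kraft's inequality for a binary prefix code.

Kraft inequality: Σ 2^(-l_i) ≤ 1 for prefix-free code
Calculating: 2^(-1) + 2^(-1) + 2^(-5) + 2^(-6) + 2^(-7) + 2^(-8) + 2^(-8)
= 0.5 + 0.5 + 0.03125 + 0.015625 + 0.0078125 + 0.00390625 + 0.00390625
= 1.0625
Since 1.0625 > 1, prefix-free code does not exist


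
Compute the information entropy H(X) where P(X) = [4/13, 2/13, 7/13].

H(X) = -Σ p(x) log₂ p(x)
  -4/13 × log₂(4/13) = 0.5232
  -2/13 × log₂(2/13) = 0.4155
  -7/13 × log₂(7/13) = 0.4809
H(X) = 1.4196 bits


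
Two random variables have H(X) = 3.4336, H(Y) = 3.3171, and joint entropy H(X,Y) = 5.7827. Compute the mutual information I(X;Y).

I(X;Y) = H(X) + H(Y) - H(X,Y)
I(X;Y) = 3.4336 + 3.3171 - 5.7827 = 0.968 bits


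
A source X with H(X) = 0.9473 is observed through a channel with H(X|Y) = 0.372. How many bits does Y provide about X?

I(X;Y) = H(X) - H(X|Y)
I(X;Y) = 0.9473 - 0.372 = 0.5753 bits


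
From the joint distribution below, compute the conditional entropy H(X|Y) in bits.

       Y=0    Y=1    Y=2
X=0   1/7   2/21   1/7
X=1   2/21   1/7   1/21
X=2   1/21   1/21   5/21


H(X|Y) = Σ_y p(y) H(X|Y=y)
  p(Y=0) = 2/7, H(X|Y=0) = 1.4591
  p(Y=1) = 2/7, H(X|Y=1) = 1.4591
  p(Y=2) = 3/7, H(X|Y=2) = 1.3516
H(X|Y) = 0.2857×1.4591 + 0.2857×1.4591 + 0.4286×1.3516 = 1.4131 bits


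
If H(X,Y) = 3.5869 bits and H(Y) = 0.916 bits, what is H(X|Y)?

Chain rule: H(X,Y) = H(X|Y) + H(Y)
H(X|Y) = H(X,Y) - H(Y) = 3.5869 - 0.916 = 2.6709 bits


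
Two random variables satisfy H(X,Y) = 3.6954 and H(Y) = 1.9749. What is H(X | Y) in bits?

Chain rule: H(X,Y) = H(X|Y) + H(Y)
H(X|Y) = H(X,Y) - H(Y) = 3.6954 - 1.9749 = 1.7205 bits


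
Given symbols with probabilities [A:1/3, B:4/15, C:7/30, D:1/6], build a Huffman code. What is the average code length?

Huffman tree construction:
Combine smallest probabilities repeatedly
Resulting codes:
  A: 11 (length 2)
  B: 10 (length 2)
  C: 01 (length 2)
  D: 00 (length 2)
Average length = Σ p(s) × length(s) = 2.0000 bits


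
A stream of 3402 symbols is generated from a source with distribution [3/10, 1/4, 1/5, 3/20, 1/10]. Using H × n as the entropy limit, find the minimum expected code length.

Entropy H = 2.2282 bits/symbol
Minimum bits = H × n = 2.2282 × 3402
= 7580.38 bits


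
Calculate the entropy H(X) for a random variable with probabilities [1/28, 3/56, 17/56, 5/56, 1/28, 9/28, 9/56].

H(X) = -Σ p(x) log₂ p(x)
  -1/28 × log₂(1/28) = 0.1717
  -3/56 × log₂(3/56) = 0.2262
  -17/56 × log₂(17/56) = 0.5221
  -5/56 × log₂(5/56) = 0.3112
  -1/28 × log₂(1/28) = 0.1717
  -9/28 × log₂(9/28) = 0.5263
  -9/56 × log₂(9/56) = 0.4239
H(X) = 2.3531 bits


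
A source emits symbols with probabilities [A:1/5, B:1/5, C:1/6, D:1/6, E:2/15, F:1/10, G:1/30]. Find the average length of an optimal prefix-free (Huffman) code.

Huffman tree construction:
Combine smallest probabilities repeatedly
Resulting codes:
  A: 00 (length 2)
  B: 01 (length 2)
  C: 110 (length 3)
  D: 111 (length 3)
  E: 100 (length 3)
  F: 1011 (length 4)
  G: 1010 (length 4)
Average length = Σ p(s) × length(s) = 2.7333 bits


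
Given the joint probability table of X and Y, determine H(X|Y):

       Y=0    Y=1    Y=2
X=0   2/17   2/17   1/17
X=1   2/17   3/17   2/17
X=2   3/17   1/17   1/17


H(X|Y) = Σ_y p(y) H(X|Y=y)
  p(Y=0) = 7/17, H(X|Y=0) = 1.5567
  p(Y=1) = 6/17, H(X|Y=1) = 1.4591
  p(Y=2) = 4/17, H(X|Y=2) = 1.5000
H(X|Y) = 0.4118×1.5567 + 0.3529×1.4591 + 0.2353×1.5000 = 1.5089 bits


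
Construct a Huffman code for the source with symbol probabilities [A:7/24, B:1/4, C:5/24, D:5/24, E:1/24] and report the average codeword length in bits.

Huffman tree construction:
Combine smallest probabilities repeatedly
Resulting codes:
  A: 11 (length 2)
  B: 01 (length 2)
  C: 101 (length 3)
  D: 00 (length 2)
  E: 100 (length 3)
Average length = Σ p(s) × length(s) = 2.2500 bits


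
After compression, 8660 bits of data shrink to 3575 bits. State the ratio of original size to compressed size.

Compression ratio = Original / Compressed
= 8660 / 3575 = 2.42:1


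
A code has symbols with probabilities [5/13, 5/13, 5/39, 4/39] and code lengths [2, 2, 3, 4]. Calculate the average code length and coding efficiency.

Average length L = Σ p_i × l_i = 2.3333 bits
Entropy H = 1.7773 bits
Efficiency η = H/L × 100% = 76.17%


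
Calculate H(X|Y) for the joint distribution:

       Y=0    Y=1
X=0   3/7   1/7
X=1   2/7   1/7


H(X|Y) = Σ_y p(y) H(X|Y=y)
  p(Y=0) = 5/7, H(X|Y=0) = 0.9710
  p(Y=1) = 2/7, H(X|Y=1) = 1.0000
H(X|Y) = 0.7143×0.9710 + 0.2857×1.0000 = 0.9793 bits


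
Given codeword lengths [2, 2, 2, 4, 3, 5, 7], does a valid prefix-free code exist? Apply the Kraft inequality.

Kraft inequality: Σ 2^(-l_i) ≤ 1 for prefix-free code
Calculating: 2^(-2) + 2^(-2) + 2^(-2) + 2^(-4) + 2^(-3) + 2^(-5) + 2^(-7)
= 0.25 + 0.25 + 0.25 + 0.0625 + 0.125 + 0.03125 + 0.0078125
= 0.9766
Since 0.9766 ≤ 1, prefix-free code exists


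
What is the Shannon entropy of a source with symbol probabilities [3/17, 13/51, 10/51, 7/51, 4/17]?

H(X) = -Σ p(x) log₂ p(x)
  -3/17 × log₂(3/17) = 0.4416
  -13/51 × log₂(13/51) = 0.5027
  -10/51 × log₂(10/51) = 0.4609
  -7/51 × log₂(7/51) = 0.3932
  -4/17 × log₂(4/17) = 0.4912
H(X) = 2.2896 bits


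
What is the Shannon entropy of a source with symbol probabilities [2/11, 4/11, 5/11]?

H(X) = -Σ p(x) log₂ p(x)
  -2/11 × log₂(2/11) = 0.4472
  -4/11 × log₂(4/11) = 0.5307
  -5/11 × log₂(5/11) = 0.5170
H(X) = 1.4949 bits


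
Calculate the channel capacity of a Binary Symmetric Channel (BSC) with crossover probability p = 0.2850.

For BSC with error probability p:
C = 1 - H(p) where H(p) is binary entropy
H(0.2850) = -0.2850 × log₂(0.2850) - 0.7150 × log₂(0.7150)
H(p) = 0.8622
C = 1 - 0.8622 = 0.1378 bits/use


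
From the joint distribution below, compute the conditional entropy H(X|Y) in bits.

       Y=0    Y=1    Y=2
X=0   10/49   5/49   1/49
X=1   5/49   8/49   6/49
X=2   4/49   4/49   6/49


H(X|Y) = Σ_y p(y) H(X|Y=y)
  p(Y=0) = 19/49, H(X|Y=0) = 1.4675
  p(Y=1) = 17/49, H(X|Y=1) = 1.5222
  p(Y=2) = 13/49, H(X|Y=2) = 1.3143
H(X|Y) = 0.3878×1.4675 + 0.3469×1.5222 + 0.2653×1.3143 = 1.4458 bits


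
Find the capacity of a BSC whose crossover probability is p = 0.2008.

For BSC with error probability p:
C = 1 - H(p) where H(p) is binary entropy
H(0.2008) = -0.2008 × log₂(0.2008) - 0.7992 × log₂(0.7992)
H(p) = 0.7235
C = 1 - 0.7235 = 0.2765 bits/use


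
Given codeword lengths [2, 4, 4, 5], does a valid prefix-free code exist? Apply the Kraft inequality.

Kraft inequality: Σ 2^(-l_i) ≤ 1 for prefix-free code
Calculating: 2^(-2) + 2^(-4) + 2^(-4) + 2^(-5)
= 0.25 + 0.0625 + 0.0625 + 0.03125
= 0.4062
Since 0.4062 ≤ 1, prefix-free code exists


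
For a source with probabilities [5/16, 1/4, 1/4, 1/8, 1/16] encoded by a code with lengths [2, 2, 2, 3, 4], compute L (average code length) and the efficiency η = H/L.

Average length L = Σ p_i × l_i = 2.2500 bits
Entropy H = 2.1494 bits
Efficiency η = H/L × 100% = 95.53%


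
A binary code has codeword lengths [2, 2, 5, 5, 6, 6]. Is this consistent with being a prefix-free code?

Kraft inequality: Σ 2^(-l_i) ≤ 1 for prefix-free code
Calculating: 2^(-2) + 2^(-2) + 2^(-5) + 2^(-5) + 2^(-6) + 2^(-6)
= 0.25 + 0.25 + 0.03125 + 0.03125 + 0.015625 + 0.015625
= 0.5938
Since 0.5938 ≤ 1, prefix-free code exists


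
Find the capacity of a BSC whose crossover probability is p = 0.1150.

For BSC with error probability p:
C = 1 - H(p) where H(p) is binary entropy
H(0.1150) = -0.1150 × log₂(0.1150) - 0.8850 × log₂(0.8850)
H(p) = 0.5148
C = 1 - 0.5148 = 0.4852 bits/use


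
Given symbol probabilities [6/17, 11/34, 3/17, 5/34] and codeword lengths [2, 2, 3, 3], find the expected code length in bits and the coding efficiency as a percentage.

Average length L = Σ p_i × l_i = 2.3235 bits
Entropy H = 1.9053 bits
Efficiency η = H/L × 100% = 82.00%


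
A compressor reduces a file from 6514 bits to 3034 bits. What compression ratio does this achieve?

Compression ratio = Original / Compressed
= 6514 / 3034 = 2.15:1


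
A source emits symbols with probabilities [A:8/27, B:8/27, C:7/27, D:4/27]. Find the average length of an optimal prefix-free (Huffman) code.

Huffman tree construction:
Combine smallest probabilities repeatedly
Resulting codes:
  A: 10 (length 2)
  B: 11 (length 2)
  C: 01 (length 2)
  D: 00 (length 2)
Average length = Σ p(s) × length(s) = 2.0000 bits


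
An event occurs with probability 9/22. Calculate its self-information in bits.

Information content I(x) = -log₂(p(x))
I = -log₂(9/22) = -log₂(0.4091)
I = 1.2895 bits


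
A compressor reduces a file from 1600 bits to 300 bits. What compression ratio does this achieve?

Compression ratio = Original / Compressed
= 1600 / 300 = 5.33:1


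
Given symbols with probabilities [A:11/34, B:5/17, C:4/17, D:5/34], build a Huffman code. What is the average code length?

Huffman tree construction:
Combine smallest probabilities repeatedly
Resulting codes:
  A: 11 (length 2)
  B: 10 (length 2)
  C: 01 (length 2)
  D: 00 (length 2)
Average length = Σ p(s) × length(s) = 2.0000 bits


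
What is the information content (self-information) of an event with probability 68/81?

Information content I(x) = -log₂(p(x))
I = -log₂(68/81) = -log₂(0.8395)
I = 0.2524 bits


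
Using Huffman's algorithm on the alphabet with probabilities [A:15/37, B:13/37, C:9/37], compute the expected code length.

Huffman tree construction:
Combine smallest probabilities repeatedly
Resulting codes:
  A: 0 (length 1)
  B: 11 (length 2)
  C: 10 (length 2)
Average length = Σ p(s) × length(s) = 1.5946 bits


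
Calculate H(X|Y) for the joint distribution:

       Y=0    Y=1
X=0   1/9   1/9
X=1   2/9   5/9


H(X|Y) = Σ_y p(y) H(X|Y=y)
  p(Y=0) = 1/3, H(X|Y=0) = 0.9183
  p(Y=1) = 2/3, H(X|Y=1) = 0.6500
H(X|Y) = 0.3333×0.9183 + 0.6667×0.6500 = 0.7394 bits


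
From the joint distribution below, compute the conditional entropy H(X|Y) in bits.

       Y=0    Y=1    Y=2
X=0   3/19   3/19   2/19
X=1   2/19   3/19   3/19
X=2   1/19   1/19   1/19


H(X|Y) = Σ_y p(y) H(X|Y=y)
  p(Y=0) = 6/19, H(X|Y=0) = 1.4591
  p(Y=1) = 7/19, H(X|Y=1) = 1.4488
  p(Y=2) = 6/19, H(X|Y=2) = 1.4591
H(X|Y) = 0.3158×1.4591 + 0.3684×1.4488 + 0.3158×1.4591 = 1.4553 bits


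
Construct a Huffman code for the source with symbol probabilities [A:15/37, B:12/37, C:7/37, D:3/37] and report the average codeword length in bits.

Huffman tree construction:
Combine smallest probabilities repeatedly
Resulting codes:
  A: 0 (length 1)
  B: 11 (length 2)
  C: 101 (length 3)
  D: 100 (length 3)
Average length = Σ p(s) × length(s) = 1.8649 bits


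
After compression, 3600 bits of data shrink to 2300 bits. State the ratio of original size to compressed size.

Compression ratio = Original / Compressed
= 3600 / 2300 = 1.57:1


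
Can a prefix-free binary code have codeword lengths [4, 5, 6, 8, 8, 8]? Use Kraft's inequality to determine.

Kraft inequality: Σ 2^(-l_i) ≤ 1 for prefix-free code
Calculating: 2^(-4) + 2^(-5) + 2^(-6) + 2^(-8) + 2^(-8) + 2^(-8)
= 0.0625 + 0.03125 + 0.015625 + 0.00390625 + 0.00390625 + 0.00390625
= 0.1211
Since 0.1211 ≤ 1, prefix-free code exists


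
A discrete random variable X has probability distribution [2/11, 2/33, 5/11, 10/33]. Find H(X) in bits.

H(X) = -Σ p(x) log₂ p(x)
  -2/11 × log₂(2/11) = 0.4472
  -2/33 × log₂(2/33) = 0.2451
  -5/11 × log₂(5/11) = 0.5170
  -10/33 × log₂(10/33) = 0.5220
H(X) = 1.7313 bits


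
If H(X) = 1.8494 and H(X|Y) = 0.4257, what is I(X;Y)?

I(X;Y) = H(X) - H(X|Y)
I(X;Y) = 1.8494 - 0.4257 = 1.4237 bits


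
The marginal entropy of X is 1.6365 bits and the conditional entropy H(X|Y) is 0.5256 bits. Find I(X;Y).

I(X;Y) = H(X) - H(X|Y)
I(X;Y) = 1.6365 - 0.5256 = 1.1109 bits


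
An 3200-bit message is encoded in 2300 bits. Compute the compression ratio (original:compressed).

Compression ratio = Original / Compressed
= 3200 / 2300 = 1.39:1


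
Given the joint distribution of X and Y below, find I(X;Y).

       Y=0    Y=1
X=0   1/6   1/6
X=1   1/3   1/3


H(X) = 0.9183, H(Y) = 1.0000, H(X,Y) = 1.9183
I(X;Y) = H(X) + H(Y) - H(X,Y) = 0.0000 bits


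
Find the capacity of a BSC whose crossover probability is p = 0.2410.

For BSC with error probability p:
C = 1 - H(p) where H(p) is binary entropy
H(0.2410) = -0.2410 × log₂(0.2410) - 0.7590 × log₂(0.7590)
H(p) = 0.7967
C = 1 - 0.7967 = 0.2033 bits/use


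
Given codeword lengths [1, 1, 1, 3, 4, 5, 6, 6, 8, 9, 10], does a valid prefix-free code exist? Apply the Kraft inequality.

Kraft inequality: Σ 2^(-l_i) ≤ 1 for prefix-free code
Calculating: 2^(-1) + 2^(-1) + 2^(-1) + 2^(-3) + 2^(-4) + 2^(-5) + 2^(-6) + 2^(-6) + 2^(-8) + 2^(-9) + 2^(-10)
= 0.5 + 0.5 + 0.5 + 0.125 + 0.0625 + 0.03125 + 0.015625 + 0.015625 + 0.00390625 + 0.001953125 + 0.0009765625
= 1.7568
Since 1.7568 > 1, prefix-free code does not exist


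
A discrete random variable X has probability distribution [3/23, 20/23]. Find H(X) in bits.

H(X) = -Σ p(x) log₂ p(x)
  -3/23 × log₂(3/23) = 0.3833
  -20/23 × log₂(20/23) = 0.1753
H(X) = 0.5586 bits


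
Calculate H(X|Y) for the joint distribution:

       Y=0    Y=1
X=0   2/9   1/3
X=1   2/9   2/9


H(X|Y) = Σ_y p(y) H(X|Y=y)
  p(Y=0) = 4/9, H(X|Y=0) = 1.0000
  p(Y=1) = 5/9, H(X|Y=1) = 0.9710
H(X|Y) = 0.4444×1.0000 + 0.5556×0.9710 = 0.9839 bits


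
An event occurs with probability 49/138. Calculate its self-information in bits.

Information content I(x) = -log₂(p(x))
I = -log₂(49/138) = -log₂(0.3551)
I = 1.4938 bits


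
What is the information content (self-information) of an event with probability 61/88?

Information content I(x) = -log₂(p(x))
I = -log₂(61/88) = -log₂(0.6932)
I = 0.5287 bits


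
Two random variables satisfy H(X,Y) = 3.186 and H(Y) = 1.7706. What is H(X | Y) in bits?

Chain rule: H(X,Y) = H(X|Y) + H(Y)
H(X|Y) = H(X,Y) - H(Y) = 3.186 - 1.7706 = 1.4154 bits


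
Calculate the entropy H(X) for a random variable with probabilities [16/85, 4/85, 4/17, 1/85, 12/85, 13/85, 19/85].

H(X) = -Σ p(x) log₂ p(x)
  -16/85 × log₂(16/85) = 0.4535
  -4/85 × log₂(4/85) = 0.2075
  -4/17 × log₂(4/17) = 0.4912
  -1/85 × log₂(1/85) = 0.0754
  -12/85 × log₂(12/85) = 0.3987
  -13/85 × log₂(13/85) = 0.4143
  -19/85 × log₂(19/85) = 0.4832
H(X) = 2.5238 bits


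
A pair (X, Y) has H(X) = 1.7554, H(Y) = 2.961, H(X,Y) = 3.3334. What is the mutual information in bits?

I(X;Y) = H(X) + H(Y) - H(X,Y)
I(X;Y) = 1.7554 + 2.961 - 3.3334 = 1.383 bits


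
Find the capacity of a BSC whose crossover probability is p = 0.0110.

For BSC with error probability p:
C = 1 - H(p) where H(p) is binary entropy
H(0.0110) = -0.0110 × log₂(0.0110) - 0.9890 × log₂(0.9890)
H(p) = 0.0874
C = 1 - 0.0874 = 0.9126 bits/use


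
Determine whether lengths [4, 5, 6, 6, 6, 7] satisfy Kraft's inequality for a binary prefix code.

Kraft inequality: Σ 2^(-l_i) ≤ 1 for prefix-free code
Calculating: 2^(-4) + 2^(-5) + 2^(-6) + 2^(-6) + 2^(-6) + 2^(-7)
= 0.0625 + 0.03125 + 0.015625 + 0.015625 + 0.015625 + 0.0078125
= 0.1484
Since 0.1484 ≤ 1, prefix-free code exists


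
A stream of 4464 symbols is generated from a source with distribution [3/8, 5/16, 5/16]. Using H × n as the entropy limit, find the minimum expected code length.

Entropy H = 1.5794 bits/symbol
Minimum bits = H × n = 1.5794 × 4464
= 7050.59 bits


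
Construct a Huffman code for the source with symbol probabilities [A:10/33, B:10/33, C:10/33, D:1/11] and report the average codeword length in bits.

Huffman tree construction:
Combine smallest probabilities repeatedly
Resulting codes:
  A: 01 (length 2)
  B: 10 (length 2)
  C: 11 (length 2)
  D: 00 (length 2)
Average length = Σ p(s) × length(s) = 2.0000 bits


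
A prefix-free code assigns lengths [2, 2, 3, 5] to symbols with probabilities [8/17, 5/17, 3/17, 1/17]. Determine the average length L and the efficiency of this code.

Average length L = Σ p_i × l_i = 2.3529 bits
Entropy H = 1.7131 bits
Efficiency η = H/L × 100% = 72.81%


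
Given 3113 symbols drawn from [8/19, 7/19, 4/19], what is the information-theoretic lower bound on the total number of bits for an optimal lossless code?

Entropy H = 1.5294 bits/symbol
Minimum bits = H × n = 1.5294 × 3113
= 4761.11 bits


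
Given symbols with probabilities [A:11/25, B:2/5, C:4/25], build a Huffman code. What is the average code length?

Huffman tree construction:
Combine smallest probabilities repeatedly
Resulting codes:
  A: 0 (length 1)
  B: 11 (length 2)
  C: 10 (length 2)
Average length = Σ p(s) × length(s) = 1.5600 bits


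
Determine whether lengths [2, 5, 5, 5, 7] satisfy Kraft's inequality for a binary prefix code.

Kraft inequality: Σ 2^(-l_i) ≤ 1 for prefix-free code
Calculating: 2^(-2) + 2^(-5) + 2^(-5) + 2^(-5) + 2^(-7)
= 0.25 + 0.03125 + 0.03125 + 0.03125 + 0.0078125
= 0.3516
Since 0.3516 ≤ 1, prefix-free code exists


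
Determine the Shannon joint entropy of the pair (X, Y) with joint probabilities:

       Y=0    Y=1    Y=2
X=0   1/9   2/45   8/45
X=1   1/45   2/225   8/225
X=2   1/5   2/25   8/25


H(X,Y) = -Σ p(x,y) log₂ p(x,y)
  p(0,0)=1/9: -0.1111 × log₂(0.1111) = 0.3522
  p(0,1)=2/45: -0.0444 × log₂(0.0444) = 0.1996
  p(0,2)=8/45: -0.1778 × log₂(0.1778) = 0.4430
  p(1,0)=1/45: -0.0222 × log₂(0.0222) = 0.1220
  p(1,1)=2/225: -0.0089 × log₂(0.0089) = 0.0606
  p(1,2)=8/225: -0.0356 × log₂(0.0356) = 0.1712
  p(2,0)=1/5: -0.2000 × log₂(0.2000) = 0.4644
  p(2,1)=2/25: -0.0800 × log₂(0.0800) = 0.2915
  p(2,2)=8/25: -0.3200 × log₂(0.3200) = 0.5260
H(X,Y) = 2.6305 bits


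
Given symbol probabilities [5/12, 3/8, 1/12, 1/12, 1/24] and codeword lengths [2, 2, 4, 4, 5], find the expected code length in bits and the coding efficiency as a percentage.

Average length L = Σ p_i × l_i = 2.4583 bits
Entropy H = 1.8454 bits
Efficiency η = H/L × 100% = 75.07%


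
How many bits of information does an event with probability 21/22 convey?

Information content I(x) = -log₂(p(x))
I = -log₂(21/22) = -log₂(0.9545)
I = 0.0671 bits


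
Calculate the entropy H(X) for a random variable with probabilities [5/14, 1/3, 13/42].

H(X) = -Σ p(x) log₂ p(x)
  -5/14 × log₂(5/14) = 0.5305
  -1/3 × log₂(1/3) = 0.5283
  -13/42 × log₂(13/42) = 0.5237
H(X) = 1.5825 bits


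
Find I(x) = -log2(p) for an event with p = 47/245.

Information content I(x) = -log₂(p(x))
I = -log₂(47/245) = -log₂(0.1918)
I = 2.3820 bits


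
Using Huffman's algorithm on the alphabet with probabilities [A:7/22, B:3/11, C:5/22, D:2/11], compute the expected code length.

Huffman tree construction:
Combine smallest probabilities repeatedly
Resulting codes:
  A: 11 (length 2)
  B: 10 (length 2)
  C: 01 (length 2)
  D: 00 (length 2)
Average length = Σ p(s) × length(s) = 2.0000 bits


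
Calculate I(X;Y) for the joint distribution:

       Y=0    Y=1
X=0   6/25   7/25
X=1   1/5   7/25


H(X) = 0.9988, H(Y) = 0.9896, H(X,Y) = 1.9870
I(X;Y) = H(X) + H(Y) - H(X,Y) = 0.0015 bits


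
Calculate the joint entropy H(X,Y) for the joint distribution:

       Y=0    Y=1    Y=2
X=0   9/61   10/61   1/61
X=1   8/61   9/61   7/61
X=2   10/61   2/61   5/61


H(X,Y) = -Σ p(x,y) log₂ p(x,y)
  p(0,0)=9/61: -0.1475 × log₂(0.1475) = 0.4073
  p(0,1)=10/61: -0.1639 × log₂(0.1639) = 0.4277
  p(0,2)=1/61: -0.0164 × log₂(0.0164) = 0.0972
  p(1,0)=8/61: -0.1311 × log₂(0.1311) = 0.3844
  p(1,1)=9/61: -0.1475 × log₂(0.1475) = 0.4073
  p(1,2)=7/61: -0.1148 × log₂(0.1148) = 0.3584
  p(2,0)=10/61: -0.1639 × log₂(0.1639) = 0.4277
  p(2,1)=2/61: -0.0328 × log₂(0.0328) = 0.1617
  p(2,2)=5/61: -0.0820 × log₂(0.0820) = 0.2958
H(X,Y) = 2.9675 bits


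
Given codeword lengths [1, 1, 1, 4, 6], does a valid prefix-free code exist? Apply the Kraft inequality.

Kraft inequality: Σ 2^(-l_i) ≤ 1 for prefix-free code
Calculating: 2^(-1) + 2^(-1) + 2^(-1) + 2^(-4) + 2^(-6)
= 0.5 + 0.5 + 0.5 + 0.0625 + 0.015625
= 1.5781
Since 1.5781 > 1, prefix-free code does not exist


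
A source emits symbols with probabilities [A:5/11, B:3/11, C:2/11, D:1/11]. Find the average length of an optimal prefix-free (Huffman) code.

Huffman tree construction:
Combine smallest probabilities repeatedly
Resulting codes:
  A: 0 (length 1)
  B: 10 (length 2)
  C: 111 (length 3)
  D: 110 (length 3)
Average length = Σ p(s) × length(s) = 1.8182 bits


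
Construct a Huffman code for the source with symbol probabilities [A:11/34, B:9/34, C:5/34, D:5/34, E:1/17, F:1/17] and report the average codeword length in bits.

Huffman tree construction:
Combine smallest probabilities repeatedly
Resulting codes:
  A: 11 (length 2)
  B: 01 (length 2)
  C: 101 (length 3)
  D: 00 (length 2)
  E: 1000 (length 4)
  F: 1001 (length 4)
Average length = Σ p(s) × length(s) = 2.3824 bits


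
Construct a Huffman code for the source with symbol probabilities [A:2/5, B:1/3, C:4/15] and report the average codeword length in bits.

Huffman tree construction:
Combine smallest probabilities repeatedly
Resulting codes:
  A: 0 (length 1)
  B: 11 (length 2)
  C: 10 (length 2)
Average length = Σ p(s) × length(s) = 1.6000 bits


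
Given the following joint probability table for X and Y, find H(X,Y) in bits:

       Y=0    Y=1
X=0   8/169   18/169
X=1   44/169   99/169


H(X,Y) = -Σ p(x,y) log₂ p(x,y)
  p(0,0)=8/169: -0.0473 × log₂(0.0473) = 0.2083
  p(0,1)=18/169: -0.1065 × log₂(0.1065) = 0.3441
  p(1,0)=44/169: -0.2604 × log₂(0.2604) = 0.5055
  p(1,1)=99/169: -0.5858 × log₂(0.5858) = 0.4520
H(X,Y) = 1.5099 bits


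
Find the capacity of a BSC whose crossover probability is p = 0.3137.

For BSC with error probability p:
C = 1 - H(p) where H(p) is binary entropy
H(0.3137) = -0.3137 × log₂(0.3137) - 0.6863 × log₂(0.6863)
H(p) = 0.8974
C = 1 - 0.8974 = 0.1026 bits/use


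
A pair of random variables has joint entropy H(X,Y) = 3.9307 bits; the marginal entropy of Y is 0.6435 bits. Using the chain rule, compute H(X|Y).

Chain rule: H(X,Y) = H(X|Y) + H(Y)
H(X|Y) = H(X,Y) - H(Y) = 3.9307 - 0.6435 = 3.2872 bits


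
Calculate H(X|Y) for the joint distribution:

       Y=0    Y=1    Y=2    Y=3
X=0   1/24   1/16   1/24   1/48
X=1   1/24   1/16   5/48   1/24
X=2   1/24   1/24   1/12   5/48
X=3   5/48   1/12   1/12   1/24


H(X|Y) = Σ_y p(y) H(X|Y=y)
  p(Y=0) = 11/48, H(X|Y=0) = 1.8586
  p(Y=1) = 1/4, H(X|Y=1) = 1.9591
  p(Y=2) = 5/16, H(X|Y=2) = 1.9329
  p(Y=3) = 5/24, H(X|Y=3) = 1.7610
H(X|Y) = 0.2292×1.8586 + 0.2500×1.9591 + 0.3125×1.9329 + 0.2083×1.7610 = 1.8866 bits


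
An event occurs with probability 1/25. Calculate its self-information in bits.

Information content I(x) = -log₂(p(x))
I = -log₂(1/25) = -log₂(0.0400)
I = 4.6439 bits


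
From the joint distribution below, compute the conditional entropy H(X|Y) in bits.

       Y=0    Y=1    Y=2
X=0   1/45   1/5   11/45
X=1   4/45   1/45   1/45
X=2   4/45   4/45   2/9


H(X|Y) = Σ_y p(y) H(X|Y=y)
  p(Y=0) = 1/5, H(X|Y=0) = 1.3921
  p(Y=1) = 14/45, H(X|Y=1) = 1.1981
  p(Y=2) = 22/45, H(X|Y=2) = 1.2197
H(X|Y) = 0.2000×1.3921 + 0.3111×1.1981 + 0.4889×1.2197 = 1.2475 bits


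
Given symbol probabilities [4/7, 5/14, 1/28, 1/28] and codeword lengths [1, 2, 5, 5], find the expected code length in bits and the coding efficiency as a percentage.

Average length L = Σ p_i × l_i = 1.6429 bits
Entropy H = 1.3352 bits
Efficiency η = H/L × 100% = 81.28%


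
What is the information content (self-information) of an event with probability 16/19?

Information content I(x) = -log₂(p(x))
I = -log₂(16/19) = -log₂(0.8421)
I = 0.2479 bits


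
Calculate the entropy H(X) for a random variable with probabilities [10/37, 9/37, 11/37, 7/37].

H(X) = -Σ p(x) log₂ p(x)
  -10/37 × log₂(10/37) = 0.5101
  -9/37 × log₂(9/37) = 0.4961
  -11/37 × log₂(11/37) = 0.5203
  -7/37 × log₂(7/37) = 0.4545
H(X) = 1.9810 bits


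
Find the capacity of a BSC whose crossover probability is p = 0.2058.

For BSC with error probability p:
C = 1 - H(p) where H(p) is binary entropy
H(0.2058) = -0.2058 × log₂(0.2058) - 0.7942 × log₂(0.7942)
H(p) = 0.7334
C = 1 - 0.7334 = 0.2666 bits/use


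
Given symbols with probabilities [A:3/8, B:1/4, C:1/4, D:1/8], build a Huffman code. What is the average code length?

Huffman tree construction:
Combine smallest probabilities repeatedly
Resulting codes:
  A: 11 (length 2)
  B: 01 (length 2)
  C: 10 (length 2)
  D: 00 (length 2)
Average length = Σ p(s) × length(s) = 2.0000 bits


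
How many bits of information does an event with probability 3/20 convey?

Information content I(x) = -log₂(p(x))
I = -log₂(3/20) = -log₂(0.1500)
I = 2.7370 bits


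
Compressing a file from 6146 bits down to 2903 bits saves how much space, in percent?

Space savings = (1 - Compressed/Original) × 100%
= (1 - 2903/6146) × 100%
= 52.77%


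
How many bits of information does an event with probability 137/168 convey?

Information content I(x) = -log₂(p(x))
I = -log₂(137/168) = -log₂(0.8155)
I = 0.2943 bits


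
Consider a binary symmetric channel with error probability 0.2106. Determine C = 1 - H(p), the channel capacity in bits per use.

For BSC with error probability p:
C = 1 - H(p) where H(p) is binary entropy
H(0.2106) = -0.2106 × log₂(0.2106) - 0.7894 × log₂(0.7894)
H(p) = 0.7426
C = 1 - 0.7426 = 0.2574 bits/use


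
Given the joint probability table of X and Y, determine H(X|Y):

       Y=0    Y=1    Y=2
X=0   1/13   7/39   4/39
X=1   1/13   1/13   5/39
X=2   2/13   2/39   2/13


H(X|Y) = Σ_y p(y) H(X|Y=y)
  p(Y=0) = 4/13, H(X|Y=0) = 1.5000
  p(Y=1) = 4/13, H(X|Y=1) = 1.3844
  p(Y=2) = 5/13, H(X|Y=2) = 1.5656
H(X|Y) = 0.3077×1.5000 + 0.3077×1.3844 + 0.3846×1.5656 = 1.4897 bits


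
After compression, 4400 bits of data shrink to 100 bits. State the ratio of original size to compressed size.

Compression ratio = Original / Compressed
= 4400 / 100 = 44.00:1


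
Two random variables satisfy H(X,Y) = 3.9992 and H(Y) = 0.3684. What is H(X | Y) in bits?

Chain rule: H(X,Y) = H(X|Y) + H(Y)
H(X|Y) = H(X,Y) - H(Y) = 3.9992 - 0.3684 = 3.6308 bits


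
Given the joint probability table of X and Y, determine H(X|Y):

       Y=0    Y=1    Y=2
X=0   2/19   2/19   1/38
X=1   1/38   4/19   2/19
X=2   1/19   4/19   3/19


H(X|Y) = Σ_y p(y) H(X|Y=y)
  p(Y=0) = 7/38, H(X|Y=0) = 1.3788
  p(Y=1) = 10/19, H(X|Y=1) = 1.5219
  p(Y=2) = 11/38, H(X|Y=2) = 1.3222
H(X|Y) = 0.1842×1.3788 + 0.5263×1.5219 + 0.2895×1.3222 = 1.4377 bits


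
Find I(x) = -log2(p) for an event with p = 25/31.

Information content I(x) = -log₂(p(x))
I = -log₂(25/31) = -log₂(0.8065)
I = 0.3103 bits


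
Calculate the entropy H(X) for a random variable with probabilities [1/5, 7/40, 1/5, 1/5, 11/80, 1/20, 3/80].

H(X) = -Σ p(x) log₂ p(x)
  -1/5 × log₂(1/5) = 0.4644
  -7/40 × log₂(7/40) = 0.4401
  -1/5 × log₂(1/5) = 0.4644
  -1/5 × log₂(1/5) = 0.4644
  -11/80 × log₂(11/80) = 0.3936
  -1/20 × log₂(1/20) = 0.2161
  -3/80 × log₂(3/80) = 0.1776
H(X) = 2.6205 bits


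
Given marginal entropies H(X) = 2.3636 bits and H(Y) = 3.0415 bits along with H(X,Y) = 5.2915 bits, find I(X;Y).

I(X;Y) = H(X) + H(Y) - H(X,Y)
I(X;Y) = 2.3636 + 3.0415 - 5.2915 = 0.1136 bits


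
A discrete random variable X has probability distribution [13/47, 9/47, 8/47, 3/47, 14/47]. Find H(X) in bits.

H(X) = -Σ p(x) log₂ p(x)
  -13/47 × log₂(13/47) = 0.5128
  -9/47 × log₂(9/47) = 0.4566
  -8/47 × log₂(8/47) = 0.4348
  -3/47 × log₂(3/47) = 0.2534
  -14/47 × log₂(14/47) = 0.5205
H(X) = 2.1781 bits


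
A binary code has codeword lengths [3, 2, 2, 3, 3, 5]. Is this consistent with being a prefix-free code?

Kraft inequality: Σ 2^(-l_i) ≤ 1 for prefix-free code
Calculating: 2^(-3) + 2^(-2) + 2^(-2) + 2^(-3) + 2^(-3) + 2^(-5)
= 0.125 + 0.25 + 0.25 + 0.125 + 0.125 + 0.03125
= 0.9062
Since 0.9062 ≤ 1, prefix-free code exists


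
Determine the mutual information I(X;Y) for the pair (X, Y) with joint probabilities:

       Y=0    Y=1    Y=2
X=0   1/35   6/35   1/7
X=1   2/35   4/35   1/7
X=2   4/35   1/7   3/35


H(X) = 1.5838, H(Y) = 1.5190, H(X,Y) = 3.0409
I(X;Y) = H(X) + H(Y) - H(X,Y) = 0.0619 bits


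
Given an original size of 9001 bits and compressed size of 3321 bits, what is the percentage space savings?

Space savings = (1 - Compressed/Original) × 100%
= (1 - 3321/9001) × 100%
= 63.10%


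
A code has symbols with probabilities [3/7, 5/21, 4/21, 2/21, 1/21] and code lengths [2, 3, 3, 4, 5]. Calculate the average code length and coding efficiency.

Average length L = Σ p_i × l_i = 2.7619 bits
Entropy H = 2.0047 bits
Efficiency η = H/L × 100% = 72.59%


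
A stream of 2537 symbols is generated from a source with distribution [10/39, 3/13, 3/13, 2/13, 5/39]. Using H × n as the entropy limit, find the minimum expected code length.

Entropy H = 2.2752 bits/symbol
Minimum bits = H × n = 2.2752 × 2537
= 5772.22 bits


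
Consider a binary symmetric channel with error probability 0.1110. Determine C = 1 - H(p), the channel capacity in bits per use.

For BSC with error probability p:
C = 1 - H(p) where H(p) is binary entropy
H(0.1110) = -0.1110 × log₂(0.1110) - 0.8890 × log₂(0.8890)
H(p) = 0.5029
C = 1 - 0.5029 = 0.4971 bits/use


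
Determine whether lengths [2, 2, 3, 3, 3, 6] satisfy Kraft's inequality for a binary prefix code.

Kraft inequality: Σ 2^(-l_i) ≤ 1 for prefix-free code
Calculating: 2^(-2) + 2^(-2) + 2^(-3) + 2^(-3) + 2^(-3) + 2^(-6)
= 0.25 + 0.25 + 0.125 + 0.125 + 0.125 + 0.015625
= 0.8906
Since 0.8906 ≤ 1, prefix-free code exists


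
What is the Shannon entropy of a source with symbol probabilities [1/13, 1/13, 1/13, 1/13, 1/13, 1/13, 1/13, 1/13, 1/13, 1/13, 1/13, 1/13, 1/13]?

H(X) = -Σ p(x) log₂ p(x)
  -1/13 × log₂(1/13) = 0.2846
  -1/13 × log₂(1/13) = 0.2846
  -1/13 × log₂(1/13) = 0.2846
  -1/13 × log₂(1/13) = 0.2846
  -1/13 × log₂(1/13) = 0.2846
  -1/13 × log₂(1/13) = 0.2846
  -1/13 × log₂(1/13) = 0.2846
  -1/13 × log₂(1/13) = 0.2846
  -1/13 × log₂(1/13) = 0.2846
  -1/13 × log₂(1/13) = 0.2846
  -1/13 × log₂(1/13) = 0.2846
  -1/13 × log₂(1/13) = 0.2846
  -1/13 × log₂(1/13) = 0.2846
H(X) = 3.7004 bits


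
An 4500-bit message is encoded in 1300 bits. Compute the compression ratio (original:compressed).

Compression ratio = Original / Compressed
= 4500 / 1300 = 3.46:1


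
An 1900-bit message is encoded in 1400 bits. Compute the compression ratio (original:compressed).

Compression ratio = Original / Compressed
= 1900 / 1400 = 1.36:1


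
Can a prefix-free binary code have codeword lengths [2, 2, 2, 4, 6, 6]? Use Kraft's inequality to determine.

Kraft inequality: Σ 2^(-l_i) ≤ 1 for prefix-free code
Calculating: 2^(-2) + 2^(-2) + 2^(-2) + 2^(-4) + 2^(-6) + 2^(-6)
= 0.25 + 0.25 + 0.25 + 0.0625 + 0.015625 + 0.015625
= 0.8438
Since 0.8438 ≤ 1, prefix-free code exists


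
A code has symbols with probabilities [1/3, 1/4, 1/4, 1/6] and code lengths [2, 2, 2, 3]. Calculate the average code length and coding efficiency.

Average length L = Σ p_i × l_i = 2.1667 bits
Entropy H = 1.9591 bits
Efficiency η = H/L × 100% = 90.42%


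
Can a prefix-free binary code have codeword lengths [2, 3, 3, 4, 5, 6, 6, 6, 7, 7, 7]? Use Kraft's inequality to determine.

Kraft inequality: Σ 2^(-l_i) ≤ 1 for prefix-free code
Calculating: 2^(-2) + 2^(-3) + 2^(-3) + 2^(-4) + 2^(-5) + 2^(-6) + 2^(-6) + 2^(-6) + 2^(-7) + 2^(-7) + 2^(-7)
= 0.25 + 0.125 + 0.125 + 0.0625 + 0.03125 + 0.015625 + 0.015625 + 0.015625 + 0.0078125 + 0.0078125 + 0.0078125
= 0.6641
Since 0.6641 ≤ 1, prefix-free code exists


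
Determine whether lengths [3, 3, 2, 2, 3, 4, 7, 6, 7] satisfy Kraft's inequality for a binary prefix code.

Kraft inequality: Σ 2^(-l_i) ≤ 1 for prefix-free code
Calculating: 2^(-3) + 2^(-3) + 2^(-2) + 2^(-2) + 2^(-3) + 2^(-4) + 2^(-7) + 2^(-6) + 2^(-7)
= 0.125 + 0.125 + 0.25 + 0.25 + 0.125 + 0.0625 + 0.0078125 + 0.015625 + 0.0078125
= 0.9688
Since 0.9688 ≤ 1, prefix-free code exists


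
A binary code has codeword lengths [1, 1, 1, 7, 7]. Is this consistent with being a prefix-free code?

Kraft inequality: Σ 2^(-l_i) ≤ 1 for prefix-free code
Calculating: 2^(-1) + 2^(-1) + 2^(-1) + 2^(-7) + 2^(-7)
= 0.5 + 0.5 + 0.5 + 0.0078125 + 0.0078125
= 1.5156
Since 1.5156 > 1, prefix-free code does not exist


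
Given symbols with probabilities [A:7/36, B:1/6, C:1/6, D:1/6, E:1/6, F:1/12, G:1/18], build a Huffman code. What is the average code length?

Huffman tree construction:
Combine smallest probabilities repeatedly
Resulting codes:
  A: 01 (length 2)
  B: 101 (length 3)
  C: 110 (length 3)
  D: 111 (length 3)
  E: 00 (length 2)
  F: 1001 (length 4)
  G: 1000 (length 4)
Average length = Σ p(s) × length(s) = 2.7778 bits


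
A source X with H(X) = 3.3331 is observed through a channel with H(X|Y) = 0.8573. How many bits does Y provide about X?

I(X;Y) = H(X) - H(X|Y)
I(X;Y) = 3.3331 - 0.8573 = 2.4758 bits


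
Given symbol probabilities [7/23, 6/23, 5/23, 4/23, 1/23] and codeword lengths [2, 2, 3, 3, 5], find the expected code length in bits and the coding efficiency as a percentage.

Average length L = Σ p_i × l_i = 2.5217 bits
Entropy H = 2.1422 bits
Efficiency η = H/L × 100% = 84.95%


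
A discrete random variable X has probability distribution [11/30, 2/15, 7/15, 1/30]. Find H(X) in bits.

H(X) = -Σ p(x) log₂ p(x)
  -11/30 × log₂(11/30) = 0.5307
  -2/15 × log₂(2/15) = 0.3876
  -7/15 × log₂(7/15) = 0.5131
  -1/30 × log₂(1/30) = 0.1636
H(X) = 1.5950 bits


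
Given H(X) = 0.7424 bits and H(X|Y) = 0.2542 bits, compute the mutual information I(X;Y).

I(X;Y) = H(X) - H(X|Y)
I(X;Y) = 0.7424 - 0.2542 = 0.4882 bits


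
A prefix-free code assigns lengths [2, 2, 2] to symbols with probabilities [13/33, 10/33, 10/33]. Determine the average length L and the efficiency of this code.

Average length L = Σ p_i × l_i = 2.0000 bits
Entropy H = 1.5734 bits
Efficiency η = H/L × 100% = 78.67%


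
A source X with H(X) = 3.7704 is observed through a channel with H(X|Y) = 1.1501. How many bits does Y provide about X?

I(X;Y) = H(X) - H(X|Y)
I(X;Y) = 3.7704 - 1.1501 = 2.6203 bits


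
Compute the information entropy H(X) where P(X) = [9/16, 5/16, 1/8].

H(X) = -Σ p(x) log₂ p(x)
  -9/16 × log₂(9/16) = 0.4669
  -5/16 × log₂(5/16) = 0.5244
  -1/8 × log₂(1/8) = 0.3750
H(X) = 1.3663 bits


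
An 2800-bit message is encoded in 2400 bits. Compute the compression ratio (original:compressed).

Compression ratio = Original / Compressed
= 2800 / 2400 = 1.17:1


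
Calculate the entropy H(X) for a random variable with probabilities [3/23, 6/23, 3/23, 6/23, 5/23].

H(X) = -Σ p(x) log₂ p(x)
  -3/23 × log₂(3/23) = 0.3833
  -6/23 × log₂(6/23) = 0.5057
  -3/23 × log₂(3/23) = 0.3833
  -6/23 × log₂(6/23) = 0.5057
  -5/23 × log₂(5/23) = 0.4786
H(X) = 2.2567 bits


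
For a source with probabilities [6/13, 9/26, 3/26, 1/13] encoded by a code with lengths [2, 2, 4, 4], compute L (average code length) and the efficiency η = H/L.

Average length L = Σ p_i × l_i = 2.3846 bits
Entropy H = 1.6888 bits
Efficiency η = H/L × 100% = 70.82%


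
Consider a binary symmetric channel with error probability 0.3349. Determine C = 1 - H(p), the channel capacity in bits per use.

For BSC with error probability p:
C = 1 - H(p) where H(p) is binary entropy
H(0.3349) = -0.3349 × log₂(0.3349) - 0.6651 × log₂(0.6651)
H(p) = 0.9199
C = 1 - 0.9199 = 0.0801 bits/use


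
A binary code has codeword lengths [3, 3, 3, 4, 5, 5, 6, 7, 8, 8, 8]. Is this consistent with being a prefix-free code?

Kraft inequality: Σ 2^(-l_i) ≤ 1 for prefix-free code
Calculating: 2^(-3) + 2^(-3) + 2^(-3) + 2^(-4) + 2^(-5) + 2^(-5) + 2^(-6) + 2^(-7) + 2^(-8) + 2^(-8) + 2^(-8)
= 0.125 + 0.125 + 0.125 + 0.0625 + 0.03125 + 0.03125 + 0.015625 + 0.0078125 + 0.00390625 + 0.00390625 + 0.00390625
= 0.5352
Since 0.5352 ≤ 1, prefix-free code exists


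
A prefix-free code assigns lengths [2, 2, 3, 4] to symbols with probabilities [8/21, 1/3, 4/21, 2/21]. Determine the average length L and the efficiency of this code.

Average length L = Σ p_i × l_i = 2.3810 bits
Entropy H = 1.8375 bits
Efficiency η = H/L × 100% = 77.17%


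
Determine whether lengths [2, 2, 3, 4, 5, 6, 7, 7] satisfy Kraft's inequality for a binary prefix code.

Kraft inequality: Σ 2^(-l_i) ≤ 1 for prefix-free code
Calculating: 2^(-2) + 2^(-2) + 2^(-3) + 2^(-4) + 2^(-5) + 2^(-6) + 2^(-7) + 2^(-7)
= 0.25 + 0.25 + 0.125 + 0.0625 + 0.03125 + 0.015625 + 0.0078125 + 0.0078125
= 0.7500
Since 0.7500 ≤ 1, prefix-free code exists


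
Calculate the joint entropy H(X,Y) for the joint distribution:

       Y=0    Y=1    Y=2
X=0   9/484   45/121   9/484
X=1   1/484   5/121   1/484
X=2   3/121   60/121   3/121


H(X,Y) = -Σ p(x,y) log₂ p(x,y)
  p(0,0)=9/484: -0.0186 × log₂(0.0186) = 0.1069
  p(0,1)=45/121: -0.3719 × log₂(0.3719) = 0.5307
  p(0,2)=9/484: -0.0186 × log₂(0.0186) = 0.1069
  p(1,0)=1/484: -0.0021 × log₂(0.0021) = 0.0184
  p(1,1)=5/121: -0.0413 × log₂(0.0413) = 0.1900
  p(1,2)=1/484: -0.0021 × log₂(0.0021) = 0.0184
  p(2,0)=3/121: -0.0248 × log₂(0.0248) = 0.1322
  p(2,1)=60/121: -0.4959 × log₂(0.4959) = 0.5018
  p(2,2)=3/121: -0.0248 × log₂(0.0248) = 0.1322
H(X,Y) = 1.7376 bits


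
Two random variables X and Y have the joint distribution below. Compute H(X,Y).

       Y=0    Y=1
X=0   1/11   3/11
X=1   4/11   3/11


H(X,Y) = -Σ p(x,y) log₂ p(x,y)
  p(0,0)=1/11: -0.0909 × log₂(0.0909) = 0.3145
  p(0,1)=3/11: -0.2727 × log₂(0.2727) = 0.5112
  p(1,0)=4/11: -0.3636 × log₂(0.3636) = 0.5307
  p(1,1)=3/11: -0.2727 × log₂(0.2727) = 0.5112
H(X,Y) = 1.8676 bits


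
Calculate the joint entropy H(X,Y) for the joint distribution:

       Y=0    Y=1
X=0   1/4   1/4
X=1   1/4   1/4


H(X,Y) = -Σ p(x,y) log₂ p(x,y)
  p(0,0)=1/4: -0.2500 × log₂(0.2500) = 0.5000
  p(0,1)=1/4: -0.2500 × log₂(0.2500) = 0.5000
  p(1,0)=1/4: -0.2500 × log₂(0.2500) = 0.5000
  p(1,1)=1/4: -0.2500 × log₂(0.2500) = 0.5000
H(X,Y) = 2.0000 bits


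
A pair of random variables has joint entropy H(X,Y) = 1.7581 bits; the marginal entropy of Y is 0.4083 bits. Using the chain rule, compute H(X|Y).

Chain rule: H(X,Y) = H(X|Y) + H(Y)
H(X|Y) = H(X,Y) - H(Y) = 1.7581 - 0.4083 = 1.3498 bits


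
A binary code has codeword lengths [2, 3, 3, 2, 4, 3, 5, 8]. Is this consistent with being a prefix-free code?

Kraft inequality: Σ 2^(-l_i) ≤ 1 for prefix-free code
Calculating: 2^(-2) + 2^(-3) + 2^(-3) + 2^(-2) + 2^(-4) + 2^(-3) + 2^(-5) + 2^(-8)
= 0.25 + 0.125 + 0.125 + 0.25 + 0.0625 + 0.125 + 0.03125 + 0.00390625
= 0.9727
Since 0.9727 ≤ 1, prefix-free code exists
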